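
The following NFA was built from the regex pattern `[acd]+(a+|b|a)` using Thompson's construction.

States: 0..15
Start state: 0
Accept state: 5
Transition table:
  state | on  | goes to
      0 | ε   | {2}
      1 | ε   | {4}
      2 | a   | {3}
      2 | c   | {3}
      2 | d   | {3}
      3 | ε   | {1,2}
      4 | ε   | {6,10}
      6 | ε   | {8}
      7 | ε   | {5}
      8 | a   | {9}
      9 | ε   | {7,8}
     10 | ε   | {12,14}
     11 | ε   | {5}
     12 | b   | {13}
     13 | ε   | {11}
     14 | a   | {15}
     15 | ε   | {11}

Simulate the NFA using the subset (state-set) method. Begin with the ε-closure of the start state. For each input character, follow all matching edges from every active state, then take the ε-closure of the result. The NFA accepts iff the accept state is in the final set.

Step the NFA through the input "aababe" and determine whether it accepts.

S₀ = ε-closure({0}) = {0,2}
'a' @ 1: {1,2,3,4,6,8,10,12,14}
'a' @ 2: {1,2,3,4,5,6,7,8,9,10,11,12,14,15}  [accepting]
'b' @ 3: {5,11,13}  [accepting]
'a' @ 4: {}  — dead — no transitions
rest 'be' ignored (set empty)
after full input: {}  (accept=5 not in)

Answer: REJECT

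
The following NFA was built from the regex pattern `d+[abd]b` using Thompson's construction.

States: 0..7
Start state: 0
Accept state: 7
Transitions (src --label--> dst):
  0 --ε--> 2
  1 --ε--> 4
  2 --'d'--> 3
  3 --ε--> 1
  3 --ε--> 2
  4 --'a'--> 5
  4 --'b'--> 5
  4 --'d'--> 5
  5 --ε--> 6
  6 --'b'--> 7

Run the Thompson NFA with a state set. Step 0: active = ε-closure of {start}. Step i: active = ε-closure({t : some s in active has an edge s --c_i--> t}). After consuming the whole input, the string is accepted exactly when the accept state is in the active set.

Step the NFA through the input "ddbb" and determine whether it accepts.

start: ε-closure({0}) = {0,2}
'd' @ 1: {1,2,3,4}
'd' @ 2: {1,2,3,4,5,6}
'b' @ 3: {5,6,7}  (accept∈set)
'b' @ 4: {7}  (accept∈set)
final: {7}; accept 7 in set

Answer: ACCEPT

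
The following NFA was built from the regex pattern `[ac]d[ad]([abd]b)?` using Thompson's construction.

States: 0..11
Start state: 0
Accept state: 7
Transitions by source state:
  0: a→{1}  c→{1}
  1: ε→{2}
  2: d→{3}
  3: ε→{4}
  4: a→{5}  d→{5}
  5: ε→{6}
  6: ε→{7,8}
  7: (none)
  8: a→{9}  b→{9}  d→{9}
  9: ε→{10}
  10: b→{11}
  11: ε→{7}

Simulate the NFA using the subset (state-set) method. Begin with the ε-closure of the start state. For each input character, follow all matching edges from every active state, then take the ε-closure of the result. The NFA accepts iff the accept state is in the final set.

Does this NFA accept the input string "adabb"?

Answer: ACCEPT

Derivation:
start: ε-closure({0}) = {0}
'a' @ 1: {1,2}
'd' @ 2: {3,4}
'a' @ 3: {5,6,7,8}  ✓accept
'b' @ 4: {9,10}
'b' @ 5: {7,11}  ✓accept
after full input: {7,11}  (accept=7 in)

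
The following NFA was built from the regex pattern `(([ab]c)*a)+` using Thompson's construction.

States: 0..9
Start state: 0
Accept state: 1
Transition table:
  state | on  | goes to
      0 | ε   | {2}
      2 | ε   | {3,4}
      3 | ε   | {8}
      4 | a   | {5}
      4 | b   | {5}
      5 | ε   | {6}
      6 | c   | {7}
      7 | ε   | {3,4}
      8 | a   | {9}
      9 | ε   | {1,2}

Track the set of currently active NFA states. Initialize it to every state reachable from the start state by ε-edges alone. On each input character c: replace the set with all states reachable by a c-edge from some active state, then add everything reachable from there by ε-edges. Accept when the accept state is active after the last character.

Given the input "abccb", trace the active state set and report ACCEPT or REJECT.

S₀ = ε-closure({0}) = {0,2,3,4,8}
'a' @ 1: {1,2,3,4,5,6,8,9}  [accepting]
'b' @ 2: {5,6}
'c' @ 3: {3,4,7,8}
'c' @ 4: {}  — no active states
rest 'b' ignored (set empty)
final: {}; accept 1 not in set

Answer: REJECT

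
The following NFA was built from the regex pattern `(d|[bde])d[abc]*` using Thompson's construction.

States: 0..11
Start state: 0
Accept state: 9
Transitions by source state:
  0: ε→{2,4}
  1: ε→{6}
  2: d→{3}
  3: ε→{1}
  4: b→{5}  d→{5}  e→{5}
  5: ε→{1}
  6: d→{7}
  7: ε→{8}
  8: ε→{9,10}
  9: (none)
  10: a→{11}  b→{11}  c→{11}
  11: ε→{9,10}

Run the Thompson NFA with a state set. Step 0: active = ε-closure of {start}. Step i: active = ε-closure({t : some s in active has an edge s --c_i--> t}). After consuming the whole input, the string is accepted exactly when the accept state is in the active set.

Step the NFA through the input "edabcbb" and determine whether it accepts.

S₀ = ε-closure({0}) = {0,2,4}
'e' @ 1: {1,5,6}
'd' @ 2: {7,8,9,10}  ✓accept
'a' @ 3: {9,10,11}  ✓accept
'b' @ 4: {9,10,11}  ✓accept
'c' @ 5: {9,10,11}  ✓accept
'b' @ 6: {9,10,11}  ✓accept
'b' @ 7: {9,10,11}  ✓accept
end set {9,10,11} — state 9 in

Answer: ACCEPT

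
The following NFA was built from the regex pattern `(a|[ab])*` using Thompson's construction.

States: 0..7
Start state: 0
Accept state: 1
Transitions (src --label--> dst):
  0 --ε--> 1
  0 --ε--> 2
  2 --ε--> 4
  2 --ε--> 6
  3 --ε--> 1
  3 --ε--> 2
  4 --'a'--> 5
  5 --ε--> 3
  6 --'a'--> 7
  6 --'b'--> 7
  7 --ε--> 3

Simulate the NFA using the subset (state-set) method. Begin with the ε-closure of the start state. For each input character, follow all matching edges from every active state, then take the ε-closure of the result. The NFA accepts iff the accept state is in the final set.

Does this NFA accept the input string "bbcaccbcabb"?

initial (ε-close {0}): {0,1,2,4,6}
'b' @ 1: {1,2,3,4,6,7}  ✓accept
'b' @ 2: {1,2,3,4,6,7}  ✓accept
'c' @ 3: {}  — no active states
rest 'accbcabb' ignored (set empty)
after full input: {}  (accept=1 not in)

Answer: REJECT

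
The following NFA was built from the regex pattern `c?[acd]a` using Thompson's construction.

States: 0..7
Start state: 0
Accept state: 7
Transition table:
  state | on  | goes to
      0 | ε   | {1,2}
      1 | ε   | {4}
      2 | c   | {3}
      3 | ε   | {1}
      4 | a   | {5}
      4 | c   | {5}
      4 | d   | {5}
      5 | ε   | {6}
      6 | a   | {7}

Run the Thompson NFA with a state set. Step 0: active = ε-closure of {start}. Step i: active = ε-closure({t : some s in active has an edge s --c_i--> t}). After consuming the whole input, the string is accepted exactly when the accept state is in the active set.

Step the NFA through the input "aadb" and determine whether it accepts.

Answer: REJECT

Steps:
S₀ = ε-closure({0}) = {0,1,2,4}
'a' @ 1: {5,6}
'a' @ 2: {7}  (accept∈set)
'd' @ 3: {}  — state set empty
rest 'b' ignored (set empty)
end set {} — state 7 not in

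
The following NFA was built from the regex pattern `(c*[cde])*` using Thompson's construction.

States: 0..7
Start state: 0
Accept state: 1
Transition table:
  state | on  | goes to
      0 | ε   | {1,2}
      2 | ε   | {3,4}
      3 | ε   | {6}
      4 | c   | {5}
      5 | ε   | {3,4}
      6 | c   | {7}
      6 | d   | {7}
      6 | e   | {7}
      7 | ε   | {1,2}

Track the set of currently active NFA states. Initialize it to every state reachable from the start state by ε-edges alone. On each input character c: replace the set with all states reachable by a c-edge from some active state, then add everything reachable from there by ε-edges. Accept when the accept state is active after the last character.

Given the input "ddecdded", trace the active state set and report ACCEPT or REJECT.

S₀ = ε-closure({0}) = {0,1,2,3,4,6}
'd' @ 1: {1,2,3,4,6,7}  (accept∈set)
'd' @ 2: {1,2,3,4,6,7}  (accept∈set)
'e' @ 3: {1,2,3,4,6,7}  (accept∈set)
'c' @ 4: {1,2,3,4,5,6,7}  (accept∈set)
'd' @ 5: {1,2,3,4,6,7}  (accept∈set)
'd' @ 6: {1,2,3,4,6,7}  (accept∈set)
'e' @ 7: {1,2,3,4,6,7}  (accept∈set)
'd' @ 8: {1,2,3,4,6,7}  (accept∈set)
final: {1,2,3,4,6,7}; accept 1 in set

Answer: ACCEPT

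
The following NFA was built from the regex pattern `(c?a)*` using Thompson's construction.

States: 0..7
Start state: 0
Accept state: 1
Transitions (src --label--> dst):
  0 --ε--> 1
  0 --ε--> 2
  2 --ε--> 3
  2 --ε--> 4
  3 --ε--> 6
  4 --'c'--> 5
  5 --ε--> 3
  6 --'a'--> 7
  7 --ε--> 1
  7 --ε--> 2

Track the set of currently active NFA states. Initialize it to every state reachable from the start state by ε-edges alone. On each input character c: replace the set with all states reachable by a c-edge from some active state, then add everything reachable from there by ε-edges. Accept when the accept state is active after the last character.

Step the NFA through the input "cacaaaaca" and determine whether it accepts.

initial (ε-close {0}): {0,1,2,3,4,6}
'c' @ 1: {3,5,6}
'a' @ 2: {1,2,3,4,6,7}  ✓accept
'c' @ 3: {3,5,6}
'a' @ 4: {1,2,3,4,6,7}  ✓accept
'a' @ 5: {1,2,3,4,6,7}  ✓accept
'a' @ 6: {1,2,3,4,6,7}  ✓accept
'a' @ 7: {1,2,3,4,6,7}  ✓accept
'c' @ 8: {3,5,6}
'a' @ 9: {1,2,3,4,6,7}  ✓accept
after full input: {1,2,3,4,6,7}  (accept=1 in)

Answer: ACCEPT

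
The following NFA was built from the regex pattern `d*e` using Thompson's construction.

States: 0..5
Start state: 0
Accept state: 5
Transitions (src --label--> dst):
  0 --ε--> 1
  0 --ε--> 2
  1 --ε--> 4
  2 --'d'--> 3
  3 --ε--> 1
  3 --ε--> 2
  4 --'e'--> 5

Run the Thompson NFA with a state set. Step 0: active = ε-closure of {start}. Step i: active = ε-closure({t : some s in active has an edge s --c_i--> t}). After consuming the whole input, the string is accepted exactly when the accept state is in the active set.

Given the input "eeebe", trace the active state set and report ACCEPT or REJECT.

S₀ = ε-closure({0}) = {0,1,2,4}
'e' @ 1: {5}  (accept∈set)
'e' @ 2: {}  — state set empty
rest 'ebe' ignored (set empty)
end set {} — state 5 not in

Answer: REJECT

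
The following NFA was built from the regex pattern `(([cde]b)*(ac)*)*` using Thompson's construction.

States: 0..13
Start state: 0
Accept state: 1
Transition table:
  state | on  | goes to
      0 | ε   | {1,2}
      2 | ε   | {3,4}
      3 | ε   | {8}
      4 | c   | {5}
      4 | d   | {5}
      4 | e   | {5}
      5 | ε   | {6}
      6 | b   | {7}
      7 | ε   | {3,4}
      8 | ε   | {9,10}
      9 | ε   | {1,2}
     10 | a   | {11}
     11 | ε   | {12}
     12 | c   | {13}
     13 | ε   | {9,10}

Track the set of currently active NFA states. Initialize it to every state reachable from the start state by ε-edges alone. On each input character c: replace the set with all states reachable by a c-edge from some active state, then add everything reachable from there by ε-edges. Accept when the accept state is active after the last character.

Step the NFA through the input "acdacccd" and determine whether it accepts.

initial (ε-close {0}): {0,1,2,3,4,8,9,10}
'a' @ 1: {11,12}
'c' @ 2: {1,2,3,4,8,9,10,13}  (accept∈set)
'd' @ 3: {5,6}
'a' @ 4: {}  — state set empty
rest 'cccd' ignored (set empty)
final: {}; accept 1 not in set

Answer: REJECT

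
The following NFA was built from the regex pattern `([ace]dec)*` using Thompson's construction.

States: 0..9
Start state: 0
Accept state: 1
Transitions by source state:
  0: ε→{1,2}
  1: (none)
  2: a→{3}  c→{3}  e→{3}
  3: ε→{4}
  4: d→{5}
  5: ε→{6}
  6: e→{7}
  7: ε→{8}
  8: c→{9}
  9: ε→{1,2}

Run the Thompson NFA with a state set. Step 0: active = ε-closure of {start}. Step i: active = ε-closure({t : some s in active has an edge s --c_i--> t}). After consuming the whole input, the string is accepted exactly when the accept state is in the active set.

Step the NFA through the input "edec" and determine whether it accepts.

Answer: ACCEPT

Trace:
start: ε-closure({0}) = {0,1,2}
'e' @ 1: {3,4}
'd' @ 2: {5,6}
'e' @ 3: {7,8}
'c' @ 4: {1,2,9}  (accept∈set)
after full input: {1,2,9}  (accept=1 in)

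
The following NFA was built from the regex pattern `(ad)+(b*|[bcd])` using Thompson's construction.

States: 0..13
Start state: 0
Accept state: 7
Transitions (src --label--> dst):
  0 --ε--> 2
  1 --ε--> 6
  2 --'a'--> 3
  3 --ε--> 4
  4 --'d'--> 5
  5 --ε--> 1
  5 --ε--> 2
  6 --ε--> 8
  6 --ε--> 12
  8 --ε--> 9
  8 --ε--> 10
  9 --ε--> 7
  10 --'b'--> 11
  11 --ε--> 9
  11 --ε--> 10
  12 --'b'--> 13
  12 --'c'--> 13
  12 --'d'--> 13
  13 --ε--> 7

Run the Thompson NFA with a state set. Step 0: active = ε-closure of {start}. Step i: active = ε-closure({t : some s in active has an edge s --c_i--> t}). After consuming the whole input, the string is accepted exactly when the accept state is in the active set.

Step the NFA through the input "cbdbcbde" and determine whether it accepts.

Answer: REJECT

Derivation:
S₀ = ε-closure({0}) = {0,2}
'c' @ 1: {}  — state set empty
rest 'bdbcbde' ignored (set empty)
after full input: {}  (accept=7 not in)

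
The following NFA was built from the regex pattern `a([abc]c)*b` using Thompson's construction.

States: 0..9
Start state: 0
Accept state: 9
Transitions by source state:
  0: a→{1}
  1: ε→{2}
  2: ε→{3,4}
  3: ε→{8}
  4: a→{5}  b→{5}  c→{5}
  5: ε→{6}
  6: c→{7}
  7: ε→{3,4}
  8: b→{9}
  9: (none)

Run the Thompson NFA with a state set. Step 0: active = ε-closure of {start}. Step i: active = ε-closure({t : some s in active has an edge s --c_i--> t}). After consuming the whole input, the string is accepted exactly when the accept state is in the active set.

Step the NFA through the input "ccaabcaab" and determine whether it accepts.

initial (ε-close {0}): {0}
'c' @ 1: {}  — no active states
rest 'caabcaab' ignored (set empty)
after full input: {}  (accept=9 not in)

Answer: REJECT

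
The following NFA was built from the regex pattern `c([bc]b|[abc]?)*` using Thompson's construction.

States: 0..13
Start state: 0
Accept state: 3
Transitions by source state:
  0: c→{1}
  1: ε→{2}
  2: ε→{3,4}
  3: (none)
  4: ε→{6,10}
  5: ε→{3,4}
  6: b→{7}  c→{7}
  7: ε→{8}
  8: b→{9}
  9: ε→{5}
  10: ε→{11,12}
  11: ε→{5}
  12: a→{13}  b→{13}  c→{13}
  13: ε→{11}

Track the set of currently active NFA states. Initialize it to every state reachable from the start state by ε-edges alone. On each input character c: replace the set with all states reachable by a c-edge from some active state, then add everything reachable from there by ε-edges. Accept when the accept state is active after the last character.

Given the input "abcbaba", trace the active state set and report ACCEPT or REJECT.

S₀ = ε-closure({0}) = {0}
'a' @ 1: {}  — dead — no transitions
rest 'bcbaba' ignored (set empty)
after full input: {}  (accept=3 not in)

Answer: REJECT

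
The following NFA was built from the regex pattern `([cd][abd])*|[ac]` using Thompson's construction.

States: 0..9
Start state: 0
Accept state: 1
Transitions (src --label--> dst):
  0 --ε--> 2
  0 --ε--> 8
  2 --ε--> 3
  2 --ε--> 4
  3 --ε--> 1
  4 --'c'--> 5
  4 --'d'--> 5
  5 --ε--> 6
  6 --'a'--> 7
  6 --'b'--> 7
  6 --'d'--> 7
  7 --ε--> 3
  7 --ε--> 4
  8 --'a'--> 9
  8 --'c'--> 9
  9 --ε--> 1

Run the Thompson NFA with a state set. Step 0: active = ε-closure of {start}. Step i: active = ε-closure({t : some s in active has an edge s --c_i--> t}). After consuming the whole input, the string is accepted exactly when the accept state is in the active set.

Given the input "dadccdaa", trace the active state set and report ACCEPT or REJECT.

Answer: REJECT

Derivation:
start: ε-closure({0}) = {0,1,2,3,4,8}
'd' @ 1: {5,6}
'a' @ 2: {1,3,4,7}  (accept∈set)
'd' @ 3: {5,6}
'c' @ 4: {}  — no active states
rest 'cdaa' ignored (set empty)
end set {} — state 1 not in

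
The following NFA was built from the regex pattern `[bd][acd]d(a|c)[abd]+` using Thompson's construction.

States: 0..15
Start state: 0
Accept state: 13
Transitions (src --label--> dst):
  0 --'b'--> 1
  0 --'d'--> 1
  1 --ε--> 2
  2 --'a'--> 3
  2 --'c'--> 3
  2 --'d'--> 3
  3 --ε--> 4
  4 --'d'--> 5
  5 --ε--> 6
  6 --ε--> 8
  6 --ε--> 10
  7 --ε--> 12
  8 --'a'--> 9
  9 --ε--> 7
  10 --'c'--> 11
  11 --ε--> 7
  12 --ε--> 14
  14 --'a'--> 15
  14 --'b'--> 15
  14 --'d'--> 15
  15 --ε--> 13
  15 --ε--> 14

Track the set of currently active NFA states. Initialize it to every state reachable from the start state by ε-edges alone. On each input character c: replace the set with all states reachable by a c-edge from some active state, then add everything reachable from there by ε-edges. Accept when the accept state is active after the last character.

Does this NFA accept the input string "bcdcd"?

Answer: ACCEPT

Derivation:
initial (ε-close {0}): {0}
'b' @ 1: {1,2}
'c' @ 2: {3,4}
'd' @ 3: {5,6,8,10}
'c' @ 4: {7,11,12,14}
'd' @ 5: {13,14,15}  ✓accept
after full input: {13,14,15}  (accept=13 in)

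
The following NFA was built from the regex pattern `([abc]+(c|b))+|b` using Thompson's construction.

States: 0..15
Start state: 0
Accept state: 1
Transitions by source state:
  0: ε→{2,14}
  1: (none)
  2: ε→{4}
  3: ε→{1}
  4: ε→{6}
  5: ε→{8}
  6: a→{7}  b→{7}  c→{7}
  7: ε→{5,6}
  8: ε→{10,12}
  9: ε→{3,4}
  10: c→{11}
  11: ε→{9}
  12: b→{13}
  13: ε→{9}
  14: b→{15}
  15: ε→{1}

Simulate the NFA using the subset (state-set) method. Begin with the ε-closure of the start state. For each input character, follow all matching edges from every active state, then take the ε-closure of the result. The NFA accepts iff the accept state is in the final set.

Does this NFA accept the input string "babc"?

Answer: ACCEPT

Steps:
initial (ε-close {0}): {0,2,4,6,14}
'b' @ 1: {1,5,6,7,8,10,12,15}  ✓accept
'a' @ 2: {5,6,7,8,10,12}
'b' @ 3: {1,3,4,5,6,7,8,9,10,12,13}  ✓accept
'c' @ 4: {1,3,4,5,6,7,8,9,10,11,12}  ✓accept
end set {1,3,4,5,6,7,8,9,10,11,12} — state 1 in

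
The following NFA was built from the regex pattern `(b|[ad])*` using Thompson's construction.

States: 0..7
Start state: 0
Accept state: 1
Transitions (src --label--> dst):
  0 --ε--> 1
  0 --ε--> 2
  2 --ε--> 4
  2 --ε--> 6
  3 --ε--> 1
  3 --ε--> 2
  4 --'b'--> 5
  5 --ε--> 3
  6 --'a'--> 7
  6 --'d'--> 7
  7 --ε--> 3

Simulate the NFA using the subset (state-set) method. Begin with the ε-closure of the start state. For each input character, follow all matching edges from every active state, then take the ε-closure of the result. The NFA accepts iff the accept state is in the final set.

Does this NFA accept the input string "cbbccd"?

initial (ε-close {0}): {0,1,2,4,6}
'c' @ 1: {}  — dead — no transitions
rest 'bbccd' ignored (set empty)
end set {} — state 1 not in

Answer: REJECT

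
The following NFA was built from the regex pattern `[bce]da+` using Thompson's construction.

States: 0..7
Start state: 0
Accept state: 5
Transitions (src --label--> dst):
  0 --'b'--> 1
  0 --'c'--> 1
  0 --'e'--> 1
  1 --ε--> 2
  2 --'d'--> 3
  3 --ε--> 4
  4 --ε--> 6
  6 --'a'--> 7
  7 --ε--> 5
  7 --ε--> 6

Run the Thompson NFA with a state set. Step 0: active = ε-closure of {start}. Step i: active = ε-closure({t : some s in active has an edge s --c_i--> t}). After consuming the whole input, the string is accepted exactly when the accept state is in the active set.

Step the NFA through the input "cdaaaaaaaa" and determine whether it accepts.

initial (ε-close {0}): {0}
'c' @ 1: {1,2}
'd' @ 2: {3,4,6}
'a' @ 3: {5,6,7}  [accepting]
'a' @ 4: {5,6,7}  [accepting]
'a' @ 5: {5,6,7}  [accepting]
'a' @ 6: {5,6,7}  [accepting]
'a' @ 7: {5,6,7}  [accepting]
'a' @ 8: {5,6,7}  [accepting]
'a' @ 9: {5,6,7}  [accepting]
'a' @ 10: {5,6,7}  [accepting]
after full input: {5,6,7}  (accept=5 in)

Answer: ACCEPT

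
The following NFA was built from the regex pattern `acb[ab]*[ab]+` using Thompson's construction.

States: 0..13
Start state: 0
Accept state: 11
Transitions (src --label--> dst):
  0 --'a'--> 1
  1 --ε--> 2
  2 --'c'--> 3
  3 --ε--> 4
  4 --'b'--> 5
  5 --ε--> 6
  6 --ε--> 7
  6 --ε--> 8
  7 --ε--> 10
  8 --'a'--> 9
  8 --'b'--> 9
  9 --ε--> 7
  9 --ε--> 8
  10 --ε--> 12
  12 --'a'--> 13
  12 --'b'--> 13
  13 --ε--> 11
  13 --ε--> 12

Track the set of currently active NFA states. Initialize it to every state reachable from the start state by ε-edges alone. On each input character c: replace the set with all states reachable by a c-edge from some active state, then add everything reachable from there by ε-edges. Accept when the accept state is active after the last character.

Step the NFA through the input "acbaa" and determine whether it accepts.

Answer: ACCEPT

Derivation:
S₀ = ε-closure({0}) = {0}
'a' @ 1: {1,2}
'c' @ 2: {3,4}
'b' @ 3: {5,6,7,8,10,12}
'a' @ 4: {7,8,9,10,11,12,13}  (accept∈set)
'a' @ 5: {7,8,9,10,11,12,13}  (accept∈set)
end set {7,8,9,10,11,12,13} — state 11 in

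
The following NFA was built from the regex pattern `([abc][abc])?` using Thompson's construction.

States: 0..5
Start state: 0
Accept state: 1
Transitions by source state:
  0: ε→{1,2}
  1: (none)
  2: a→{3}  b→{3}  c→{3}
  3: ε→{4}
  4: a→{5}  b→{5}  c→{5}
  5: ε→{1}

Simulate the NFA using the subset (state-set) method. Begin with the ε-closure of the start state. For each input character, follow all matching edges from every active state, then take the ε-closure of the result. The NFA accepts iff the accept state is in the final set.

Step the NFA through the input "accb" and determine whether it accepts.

start: ε-closure({0}) = {0,1,2}
'a' @ 1: {3,4}
'c' @ 2: {1,5}  ✓accept
'c' @ 3: {}  — no active states
rest 'b' ignored (set empty)
final: {}; accept 1 not in set

Answer: REJECT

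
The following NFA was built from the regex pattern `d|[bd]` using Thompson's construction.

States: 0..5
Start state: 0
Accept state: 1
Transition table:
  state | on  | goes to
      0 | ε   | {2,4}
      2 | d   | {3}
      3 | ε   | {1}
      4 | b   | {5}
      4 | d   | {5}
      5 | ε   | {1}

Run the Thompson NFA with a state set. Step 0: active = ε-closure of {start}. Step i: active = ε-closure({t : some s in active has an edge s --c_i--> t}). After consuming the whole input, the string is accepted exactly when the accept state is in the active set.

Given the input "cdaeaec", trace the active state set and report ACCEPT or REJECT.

Answer: REJECT

Trace:
S₀ = ε-closure({0}) = {0,2,4}
'c' @ 1: {}  — no active states
rest 'daeaec' ignored (set empty)
end set {} — state 1 not in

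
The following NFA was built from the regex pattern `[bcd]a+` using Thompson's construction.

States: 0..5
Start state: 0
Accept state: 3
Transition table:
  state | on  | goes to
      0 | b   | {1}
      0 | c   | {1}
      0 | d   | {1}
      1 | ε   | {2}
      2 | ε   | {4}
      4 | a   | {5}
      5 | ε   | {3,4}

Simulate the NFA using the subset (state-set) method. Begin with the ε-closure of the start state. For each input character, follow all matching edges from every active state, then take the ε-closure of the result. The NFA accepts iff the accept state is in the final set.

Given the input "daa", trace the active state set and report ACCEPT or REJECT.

initial (ε-close {0}): {0}
'd' @ 1: {1,2,4}
'a' @ 2: {3,4,5}  (accept∈set)
'a' @ 3: {3,4,5}  (accept∈set)
after full input: {3,4,5}  (accept=3 in)

Answer: ACCEPT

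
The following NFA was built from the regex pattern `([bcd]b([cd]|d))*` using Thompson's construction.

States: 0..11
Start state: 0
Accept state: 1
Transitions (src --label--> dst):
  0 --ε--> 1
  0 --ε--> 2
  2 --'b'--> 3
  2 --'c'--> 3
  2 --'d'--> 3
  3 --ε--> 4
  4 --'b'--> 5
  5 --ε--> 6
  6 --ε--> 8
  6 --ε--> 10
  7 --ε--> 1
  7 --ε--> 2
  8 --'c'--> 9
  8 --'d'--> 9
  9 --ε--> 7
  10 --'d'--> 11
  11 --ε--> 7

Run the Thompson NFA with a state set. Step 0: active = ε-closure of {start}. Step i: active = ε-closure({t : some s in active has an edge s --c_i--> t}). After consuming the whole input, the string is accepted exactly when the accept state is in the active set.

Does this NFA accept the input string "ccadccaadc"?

Answer: REJECT

Derivation:
initial (ε-close {0}): {0,1,2}
'c' @ 1: {3,4}
'c' @ 2: {}  — dead — no transitions
rest 'adccaadc' ignored (set empty)
after full input: {}  (accept=1 not in)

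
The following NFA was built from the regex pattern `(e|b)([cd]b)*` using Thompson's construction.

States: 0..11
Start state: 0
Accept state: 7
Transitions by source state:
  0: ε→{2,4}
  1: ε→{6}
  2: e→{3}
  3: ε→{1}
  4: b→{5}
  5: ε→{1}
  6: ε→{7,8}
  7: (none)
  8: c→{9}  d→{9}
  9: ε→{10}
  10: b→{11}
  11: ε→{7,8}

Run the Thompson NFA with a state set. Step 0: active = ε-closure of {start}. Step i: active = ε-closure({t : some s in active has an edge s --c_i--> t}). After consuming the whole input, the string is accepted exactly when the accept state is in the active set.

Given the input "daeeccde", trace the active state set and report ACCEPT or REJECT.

start: ε-closure({0}) = {0,2,4}
'd' @ 1: {}  — dead — no transitions
rest 'aeeccde' ignored (set empty)
end set {} — state 7 not in

Answer: REJECT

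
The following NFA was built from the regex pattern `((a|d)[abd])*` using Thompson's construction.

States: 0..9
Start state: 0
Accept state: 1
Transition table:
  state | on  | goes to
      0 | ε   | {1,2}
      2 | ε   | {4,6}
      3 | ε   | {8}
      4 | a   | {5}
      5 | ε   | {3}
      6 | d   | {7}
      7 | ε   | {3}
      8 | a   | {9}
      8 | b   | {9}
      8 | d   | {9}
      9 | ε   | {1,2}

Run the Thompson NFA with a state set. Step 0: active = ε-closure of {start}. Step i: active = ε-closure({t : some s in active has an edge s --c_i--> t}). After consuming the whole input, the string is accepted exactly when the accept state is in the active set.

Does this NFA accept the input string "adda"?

initial (ε-close {0}): {0,1,2,4,6}
'a' @ 1: {3,5,8}
'd' @ 2: {1,2,4,6,9}  (accept∈set)
'd' @ 3: {3,7,8}
'a' @ 4: {1,2,4,6,9}  (accept∈set)
after full input: {1,2,4,6,9}  (accept=1 in)

Answer: ACCEPT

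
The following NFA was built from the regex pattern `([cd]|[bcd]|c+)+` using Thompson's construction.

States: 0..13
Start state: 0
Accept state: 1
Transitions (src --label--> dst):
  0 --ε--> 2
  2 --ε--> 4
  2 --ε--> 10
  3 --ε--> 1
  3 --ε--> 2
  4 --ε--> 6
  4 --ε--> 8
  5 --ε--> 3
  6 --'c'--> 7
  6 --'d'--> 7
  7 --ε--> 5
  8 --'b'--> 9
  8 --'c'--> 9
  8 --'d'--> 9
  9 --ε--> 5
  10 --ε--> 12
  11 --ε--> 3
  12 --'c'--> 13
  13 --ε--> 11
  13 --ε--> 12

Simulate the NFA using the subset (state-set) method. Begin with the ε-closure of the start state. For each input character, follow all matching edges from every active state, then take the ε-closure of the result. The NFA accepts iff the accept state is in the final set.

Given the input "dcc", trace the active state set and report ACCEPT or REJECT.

Answer: ACCEPT

Steps:
initial (ε-close {0}): {0,2,4,6,8,10,12}
'd' @ 1: {1,2,3,4,5,6,7,8,9,10,12}  [accepting]
'c' @ 2: {1,2,3,4,5,6,7,8,9,10,11,12,13}  [accepting]
'c' @ 3: {1,2,3,4,5,6,7,8,9,10,11,12,13}  [accepting]
final: {1,2,3,4,5,6,7,8,9,10,11,12,13}; accept 1 in set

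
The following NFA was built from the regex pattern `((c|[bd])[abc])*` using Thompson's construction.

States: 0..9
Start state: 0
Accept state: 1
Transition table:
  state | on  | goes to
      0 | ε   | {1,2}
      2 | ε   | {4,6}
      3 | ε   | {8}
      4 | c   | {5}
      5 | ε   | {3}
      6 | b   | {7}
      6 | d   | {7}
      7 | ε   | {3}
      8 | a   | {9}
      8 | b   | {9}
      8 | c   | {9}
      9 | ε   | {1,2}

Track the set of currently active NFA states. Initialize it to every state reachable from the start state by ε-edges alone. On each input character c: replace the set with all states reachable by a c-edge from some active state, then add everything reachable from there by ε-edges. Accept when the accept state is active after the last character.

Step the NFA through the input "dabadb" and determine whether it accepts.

Answer: ACCEPT

Derivation:
initial (ε-close {0}): {0,1,2,4,6}
'd' @ 1: {3,7,8}
'a' @ 2: {1,2,4,6,9}  (accept∈set)
'b' @ 3: {3,7,8}
'a' @ 4: {1,2,4,6,9}  (accept∈set)
'd' @ 5: {3,7,8}
'b' @ 6: {1,2,4,6,9}  (accept∈set)
after full input: {1,2,4,6,9}  (accept=1 in)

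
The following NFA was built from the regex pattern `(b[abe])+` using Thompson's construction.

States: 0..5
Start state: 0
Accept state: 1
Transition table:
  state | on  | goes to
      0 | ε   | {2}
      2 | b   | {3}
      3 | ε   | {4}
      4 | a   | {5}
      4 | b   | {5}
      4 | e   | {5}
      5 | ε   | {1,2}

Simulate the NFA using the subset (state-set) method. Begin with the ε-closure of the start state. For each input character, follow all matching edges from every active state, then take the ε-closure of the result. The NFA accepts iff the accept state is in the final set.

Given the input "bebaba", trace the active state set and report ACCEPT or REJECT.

S₀ = ε-closure({0}) = {0,2}
'b' @ 1: {3,4}
'e' @ 2: {1,2,5}  (accept∈set)
'b' @ 3: {3,4}
'a' @ 4: {1,2,5}  (accept∈set)
'b' @ 5: {3,4}
'a' @ 6: {1,2,5}  (accept∈set)
end set {1,2,5} — state 1 in

Answer: ACCEPT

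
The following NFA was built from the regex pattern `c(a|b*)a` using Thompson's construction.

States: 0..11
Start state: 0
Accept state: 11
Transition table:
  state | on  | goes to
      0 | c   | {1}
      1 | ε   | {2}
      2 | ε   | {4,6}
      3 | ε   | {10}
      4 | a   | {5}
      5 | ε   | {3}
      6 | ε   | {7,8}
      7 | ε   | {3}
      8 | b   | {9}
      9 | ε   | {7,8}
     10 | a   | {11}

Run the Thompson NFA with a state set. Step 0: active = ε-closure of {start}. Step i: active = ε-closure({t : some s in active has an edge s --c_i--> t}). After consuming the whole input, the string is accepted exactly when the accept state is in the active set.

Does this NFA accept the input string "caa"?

Answer: ACCEPT

Trace:
initial (ε-close {0}): {0}
'c' @ 1: {1,2,3,4,6,7,8,10}
'a' @ 2: {3,5,10,11}  ✓accept
'a' @ 3: {11}  ✓accept
end set {11} — state 11 in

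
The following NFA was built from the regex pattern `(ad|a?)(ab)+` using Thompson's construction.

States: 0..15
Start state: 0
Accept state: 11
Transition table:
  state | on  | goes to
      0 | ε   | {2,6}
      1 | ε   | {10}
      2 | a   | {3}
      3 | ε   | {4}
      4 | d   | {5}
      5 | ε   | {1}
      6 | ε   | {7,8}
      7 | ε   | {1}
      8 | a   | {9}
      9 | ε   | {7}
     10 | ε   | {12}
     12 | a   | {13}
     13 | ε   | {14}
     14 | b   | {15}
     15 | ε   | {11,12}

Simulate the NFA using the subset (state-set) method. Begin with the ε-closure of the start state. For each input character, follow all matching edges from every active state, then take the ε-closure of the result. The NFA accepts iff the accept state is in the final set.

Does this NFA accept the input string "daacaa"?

S₀ = ε-closure({0}) = {0,1,2,6,7,8,10,12}
'd' @ 1: {}  — no active states
rest 'aacaa' ignored (set empty)
final: {}; accept 11 not in set

Answer: REJECT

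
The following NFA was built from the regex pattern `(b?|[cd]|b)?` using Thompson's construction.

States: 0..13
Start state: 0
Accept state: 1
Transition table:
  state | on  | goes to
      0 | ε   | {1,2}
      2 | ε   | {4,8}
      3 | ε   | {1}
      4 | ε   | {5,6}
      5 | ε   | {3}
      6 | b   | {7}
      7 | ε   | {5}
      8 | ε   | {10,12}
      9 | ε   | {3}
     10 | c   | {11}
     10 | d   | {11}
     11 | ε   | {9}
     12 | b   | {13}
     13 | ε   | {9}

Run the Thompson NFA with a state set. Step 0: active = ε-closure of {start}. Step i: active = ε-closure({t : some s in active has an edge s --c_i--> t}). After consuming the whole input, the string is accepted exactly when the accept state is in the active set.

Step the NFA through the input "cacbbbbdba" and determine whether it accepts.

Answer: REJECT

Steps:
start: ε-closure({0}) = {0,1,2,3,4,5,6,8,10,12}
'c' @ 1: {1,3,9,11}  [accepting]
'a' @ 2: {}  — state set empty
rest 'cbbbbdba' ignored (set empty)
after full input: {}  (accept=1 not in)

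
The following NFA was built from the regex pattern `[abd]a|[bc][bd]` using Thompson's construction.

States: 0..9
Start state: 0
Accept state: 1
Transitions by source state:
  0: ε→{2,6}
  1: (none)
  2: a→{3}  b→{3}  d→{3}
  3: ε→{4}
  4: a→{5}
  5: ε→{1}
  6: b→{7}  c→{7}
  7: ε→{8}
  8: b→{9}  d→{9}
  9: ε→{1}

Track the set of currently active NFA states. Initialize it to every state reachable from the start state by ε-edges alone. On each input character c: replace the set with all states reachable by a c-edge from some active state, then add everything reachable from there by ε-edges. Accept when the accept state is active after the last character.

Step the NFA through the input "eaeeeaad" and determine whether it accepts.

Answer: REJECT

Steps:
S₀ = ε-closure({0}) = {0,2,6}
'e' @ 1: {}  — dead — no transitions
rest 'aeeeaad' ignored (set empty)
end set {} — state 1 not in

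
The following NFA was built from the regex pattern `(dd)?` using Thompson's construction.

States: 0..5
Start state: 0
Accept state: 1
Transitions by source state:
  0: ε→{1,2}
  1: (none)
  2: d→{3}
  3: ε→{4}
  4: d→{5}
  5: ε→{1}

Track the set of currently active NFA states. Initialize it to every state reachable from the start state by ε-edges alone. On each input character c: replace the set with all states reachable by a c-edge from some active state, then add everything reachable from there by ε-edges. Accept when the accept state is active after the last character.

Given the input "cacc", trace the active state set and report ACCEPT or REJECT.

Answer: REJECT

Derivation:
S₀ = ε-closure({0}) = {0,1,2}
'c' @ 1: {}  — no active states
rest 'acc' ignored (set empty)
final: {}; accept 1 not in set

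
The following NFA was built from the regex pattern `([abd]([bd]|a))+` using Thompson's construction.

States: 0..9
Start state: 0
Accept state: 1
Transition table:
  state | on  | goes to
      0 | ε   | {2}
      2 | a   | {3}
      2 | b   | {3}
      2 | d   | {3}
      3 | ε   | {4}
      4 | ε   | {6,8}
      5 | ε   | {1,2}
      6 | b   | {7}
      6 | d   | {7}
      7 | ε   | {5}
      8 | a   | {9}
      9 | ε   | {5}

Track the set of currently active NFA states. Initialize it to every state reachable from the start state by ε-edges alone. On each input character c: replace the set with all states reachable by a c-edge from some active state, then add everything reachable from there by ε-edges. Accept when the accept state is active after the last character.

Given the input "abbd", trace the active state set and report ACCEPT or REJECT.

start: ε-closure({0}) = {0,2}
'a' @ 1: {3,4,6,8}
'b' @ 2: {1,2,5,7}  (accept∈set)
'b' @ 3: {3,4,6,8}
'd' @ 4: {1,2,5,7}  (accept∈set)
final: {1,2,5,7}; accept 1 in set

Answer: ACCEPT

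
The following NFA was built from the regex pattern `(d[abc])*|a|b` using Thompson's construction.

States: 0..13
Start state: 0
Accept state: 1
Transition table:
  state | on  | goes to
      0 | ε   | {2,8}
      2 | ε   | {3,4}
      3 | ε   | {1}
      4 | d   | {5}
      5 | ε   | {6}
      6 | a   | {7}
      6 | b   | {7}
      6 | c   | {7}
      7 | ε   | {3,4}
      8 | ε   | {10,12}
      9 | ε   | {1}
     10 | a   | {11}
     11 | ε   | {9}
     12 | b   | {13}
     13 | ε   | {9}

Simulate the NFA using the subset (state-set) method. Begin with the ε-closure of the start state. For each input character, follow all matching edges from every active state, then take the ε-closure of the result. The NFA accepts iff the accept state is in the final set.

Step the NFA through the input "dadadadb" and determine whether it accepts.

Answer: ACCEPT

Derivation:
start: ε-closure({0}) = {0,1,2,3,4,8,10,12}
'd' @ 1: {5,6}
'a' @ 2: {1,3,4,7}  (accept∈set)
'd' @ 3: {5,6}
'a' @ 4: {1,3,4,7}  (accept∈set)
'd' @ 5: {5,6}
'a' @ 6: {1,3,4,7}  (accept∈set)
'd' @ 7: {5,6}
'b' @ 8: {1,3,4,7}  (accept∈set)
after full input: {1,3,4,7}  (accept=1 in)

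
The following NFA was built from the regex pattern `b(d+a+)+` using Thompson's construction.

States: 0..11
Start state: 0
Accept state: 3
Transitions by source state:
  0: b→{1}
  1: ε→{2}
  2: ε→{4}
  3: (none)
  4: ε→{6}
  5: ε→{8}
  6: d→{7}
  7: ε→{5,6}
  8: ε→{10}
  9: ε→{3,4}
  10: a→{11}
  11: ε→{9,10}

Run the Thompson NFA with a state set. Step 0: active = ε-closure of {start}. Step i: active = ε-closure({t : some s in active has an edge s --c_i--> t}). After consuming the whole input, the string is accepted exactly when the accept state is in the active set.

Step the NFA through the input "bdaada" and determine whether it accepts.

start: ε-closure({0}) = {0}
'b' @ 1: {1,2,4,6}
'd' @ 2: {5,6,7,8,10}
'a' @ 3: {3,4,6,9,10,11}  ✓accept
'a' @ 4: {3,4,6,9,10,11}  ✓accept
'd' @ 5: {5,6,7,8,10}
'a' @ 6: {3,4,6,9,10,11}  ✓accept
final: {3,4,6,9,10,11}; accept 3 in set

Answer: ACCEPT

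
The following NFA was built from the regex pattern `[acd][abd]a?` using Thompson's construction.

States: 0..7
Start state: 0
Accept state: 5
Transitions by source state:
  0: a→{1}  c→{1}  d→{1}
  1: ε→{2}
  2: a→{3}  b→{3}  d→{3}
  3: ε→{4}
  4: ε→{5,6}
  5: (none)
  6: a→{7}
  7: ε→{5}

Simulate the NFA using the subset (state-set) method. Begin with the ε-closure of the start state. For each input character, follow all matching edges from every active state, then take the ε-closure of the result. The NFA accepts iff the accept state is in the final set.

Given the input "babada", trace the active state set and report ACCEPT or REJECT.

S₀ = ε-closure({0}) = {0}
'b' @ 1: {}  — state set empty
rest 'abada' ignored (set empty)
final: {}; accept 5 not in set

Answer: REJECT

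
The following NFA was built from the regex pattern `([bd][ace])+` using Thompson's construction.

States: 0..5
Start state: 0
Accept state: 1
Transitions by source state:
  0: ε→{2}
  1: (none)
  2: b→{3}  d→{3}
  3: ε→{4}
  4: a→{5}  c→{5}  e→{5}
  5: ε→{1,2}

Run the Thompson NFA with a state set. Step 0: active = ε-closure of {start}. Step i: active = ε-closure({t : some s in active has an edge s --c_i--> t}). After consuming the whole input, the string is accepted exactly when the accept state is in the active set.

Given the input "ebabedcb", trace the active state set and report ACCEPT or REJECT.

S₀ = ε-closure({0}) = {0,2}
'e' @ 1: {}  — dead — no transitions
rest 'babedcb' ignored (set empty)
end set {} — state 1 not in

Answer: REJECT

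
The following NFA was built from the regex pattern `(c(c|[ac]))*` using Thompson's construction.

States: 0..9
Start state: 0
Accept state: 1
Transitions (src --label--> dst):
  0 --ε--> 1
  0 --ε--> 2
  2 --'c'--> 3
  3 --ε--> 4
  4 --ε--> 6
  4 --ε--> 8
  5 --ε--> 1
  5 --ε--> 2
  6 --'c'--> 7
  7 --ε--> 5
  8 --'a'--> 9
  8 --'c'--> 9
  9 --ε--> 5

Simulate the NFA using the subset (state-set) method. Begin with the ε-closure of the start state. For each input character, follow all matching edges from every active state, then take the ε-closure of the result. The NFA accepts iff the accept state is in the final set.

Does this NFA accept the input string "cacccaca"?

Answer: ACCEPT

Derivation:
start: ε-closure({0}) = {0,1,2}
'c' @ 1: {3,4,6,8}
'a' @ 2: {1,2,5,9}  [accepting]
'c' @ 3: {3,4,6,8}
'c' @ 4: {1,2,5,7,9}  [accepting]
'c' @ 5: {3,4,6,8}
'a' @ 6: {1,2,5,9}  [accepting]
'c' @ 7: {3,4,6,8}
'a' @ 8: {1,2,5,9}  [accepting]
final: {1,2,5,9}; accept 1 in set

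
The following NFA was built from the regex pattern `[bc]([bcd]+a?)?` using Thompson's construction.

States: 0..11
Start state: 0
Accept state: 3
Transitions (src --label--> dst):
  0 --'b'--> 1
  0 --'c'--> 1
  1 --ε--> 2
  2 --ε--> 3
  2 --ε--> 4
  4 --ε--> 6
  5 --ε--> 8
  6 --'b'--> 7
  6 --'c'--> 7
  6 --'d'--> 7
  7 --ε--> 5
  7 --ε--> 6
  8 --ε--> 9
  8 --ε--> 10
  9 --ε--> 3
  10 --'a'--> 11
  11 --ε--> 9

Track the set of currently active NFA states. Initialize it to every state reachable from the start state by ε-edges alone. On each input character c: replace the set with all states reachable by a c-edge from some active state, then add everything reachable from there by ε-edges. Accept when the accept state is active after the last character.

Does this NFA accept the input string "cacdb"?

Answer: REJECT

Steps:
S₀ = ε-closure({0}) = {0}
'c' @ 1: {1,2,3,4,6}  (accept∈set)
'a' @ 2: {}  — dead — no transitions
rest 'cdb' ignored (set empty)
final: {}; accept 3 not in set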